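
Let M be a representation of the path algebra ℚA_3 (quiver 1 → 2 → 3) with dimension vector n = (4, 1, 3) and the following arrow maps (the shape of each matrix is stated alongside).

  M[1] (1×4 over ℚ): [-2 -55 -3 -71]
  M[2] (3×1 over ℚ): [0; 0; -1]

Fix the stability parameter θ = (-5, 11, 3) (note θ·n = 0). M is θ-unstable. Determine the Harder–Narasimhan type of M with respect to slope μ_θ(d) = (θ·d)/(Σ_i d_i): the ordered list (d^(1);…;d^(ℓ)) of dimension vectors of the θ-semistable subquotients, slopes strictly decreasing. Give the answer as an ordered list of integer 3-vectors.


Via rank(M_{q-1}∘⋯∘M_p): M ≅ I[1,1]^3, I[1,3], I[3,3]^2.
μ_θ-semistable layers: μ^(1)=7; μ^(2)=3; μ^(3)=-5

((0, 1, 1); (0, 0, 2); (4, 0, 0))


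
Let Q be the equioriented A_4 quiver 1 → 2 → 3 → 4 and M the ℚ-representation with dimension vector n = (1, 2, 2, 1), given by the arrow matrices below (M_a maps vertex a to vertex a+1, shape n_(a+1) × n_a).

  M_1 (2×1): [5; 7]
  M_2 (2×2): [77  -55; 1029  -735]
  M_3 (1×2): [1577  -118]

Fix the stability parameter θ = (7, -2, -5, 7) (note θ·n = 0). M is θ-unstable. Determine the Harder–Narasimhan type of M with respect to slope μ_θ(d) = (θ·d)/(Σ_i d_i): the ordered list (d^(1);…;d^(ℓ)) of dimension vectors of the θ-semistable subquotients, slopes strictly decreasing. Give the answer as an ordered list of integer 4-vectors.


Via rank(M_{q-1}∘⋯∘M_p): M ≅ I[1,2], I[2,4], I[3,3].
μ_θ-semistable layers: μ^(1)=7; μ^(2)=5/2; μ^(3)=-7/2; μ^(4)=-5

((0, 0, 0, 1); (1, 1, 0, 0); (0, 1, 1, 0); (0, 0, 1, 0))


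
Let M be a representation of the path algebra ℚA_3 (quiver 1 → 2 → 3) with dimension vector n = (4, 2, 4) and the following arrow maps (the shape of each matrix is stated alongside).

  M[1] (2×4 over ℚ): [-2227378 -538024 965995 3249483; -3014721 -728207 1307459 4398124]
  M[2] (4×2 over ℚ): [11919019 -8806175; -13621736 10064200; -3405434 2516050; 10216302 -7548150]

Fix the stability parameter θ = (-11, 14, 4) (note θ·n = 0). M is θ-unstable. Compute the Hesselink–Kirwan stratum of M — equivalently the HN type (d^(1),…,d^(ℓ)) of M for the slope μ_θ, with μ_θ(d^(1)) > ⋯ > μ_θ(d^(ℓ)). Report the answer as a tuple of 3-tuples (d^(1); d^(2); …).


Interval decomposition of M: I[1,1]^2, I[1,2], I[1,3], I[3,3]^3.
HN type (ℓ=4): μ^(1)=14; μ^(2)=9; μ^(3)=4; μ^(4)=-11

((0, 1, 0); (0, 1, 1); (0, 0, 3); (4, 0, 0))


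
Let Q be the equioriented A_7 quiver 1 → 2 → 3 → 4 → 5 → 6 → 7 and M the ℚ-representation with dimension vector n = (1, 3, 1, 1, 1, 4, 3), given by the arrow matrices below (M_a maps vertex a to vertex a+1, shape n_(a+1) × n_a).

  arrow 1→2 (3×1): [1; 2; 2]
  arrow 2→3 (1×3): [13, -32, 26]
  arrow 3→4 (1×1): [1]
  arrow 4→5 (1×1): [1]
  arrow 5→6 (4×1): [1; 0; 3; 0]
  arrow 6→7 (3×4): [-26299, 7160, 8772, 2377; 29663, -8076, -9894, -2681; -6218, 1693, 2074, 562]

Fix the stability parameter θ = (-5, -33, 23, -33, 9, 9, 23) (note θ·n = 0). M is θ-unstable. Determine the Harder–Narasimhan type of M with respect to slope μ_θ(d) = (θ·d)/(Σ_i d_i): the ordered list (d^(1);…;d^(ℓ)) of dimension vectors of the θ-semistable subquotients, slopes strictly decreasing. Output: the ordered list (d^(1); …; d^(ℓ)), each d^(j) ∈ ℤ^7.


Barcode: M ≅ I[1,7], I[2,2]^2, I[6,6], I[6,7]^2. HN layers by μ_θ (5 steps, strictly decreasing):
  μ^(1)=23; μ^(2)=9; μ^(3)=-5; μ^(4)=-19; μ^(5)=-33

((0, 0, 0, 0, 0, 0, 3); (0, 0, 0, 0, 1, 4, 0); (0, 0, 1, 1, 0, 0, 0); (1, 1, 0, 0, 0, 0, 0); (0, 2, 0, 0, 0, 0, 0))


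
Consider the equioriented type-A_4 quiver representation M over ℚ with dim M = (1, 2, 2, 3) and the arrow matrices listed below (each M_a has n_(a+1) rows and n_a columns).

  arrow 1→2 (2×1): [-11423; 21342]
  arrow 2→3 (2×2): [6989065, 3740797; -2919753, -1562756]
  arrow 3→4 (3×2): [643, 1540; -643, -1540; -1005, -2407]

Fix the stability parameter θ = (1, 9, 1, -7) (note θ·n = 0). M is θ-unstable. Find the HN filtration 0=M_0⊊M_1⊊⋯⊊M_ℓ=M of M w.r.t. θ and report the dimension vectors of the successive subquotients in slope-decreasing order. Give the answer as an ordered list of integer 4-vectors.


Interval decomposition of M: I[1,4], I[2,4], I[4,4].
HN type (ℓ=2): μ^(1)=1; μ^(2)=-7

((1, 2, 2, 2); (0, 0, 0, 1))


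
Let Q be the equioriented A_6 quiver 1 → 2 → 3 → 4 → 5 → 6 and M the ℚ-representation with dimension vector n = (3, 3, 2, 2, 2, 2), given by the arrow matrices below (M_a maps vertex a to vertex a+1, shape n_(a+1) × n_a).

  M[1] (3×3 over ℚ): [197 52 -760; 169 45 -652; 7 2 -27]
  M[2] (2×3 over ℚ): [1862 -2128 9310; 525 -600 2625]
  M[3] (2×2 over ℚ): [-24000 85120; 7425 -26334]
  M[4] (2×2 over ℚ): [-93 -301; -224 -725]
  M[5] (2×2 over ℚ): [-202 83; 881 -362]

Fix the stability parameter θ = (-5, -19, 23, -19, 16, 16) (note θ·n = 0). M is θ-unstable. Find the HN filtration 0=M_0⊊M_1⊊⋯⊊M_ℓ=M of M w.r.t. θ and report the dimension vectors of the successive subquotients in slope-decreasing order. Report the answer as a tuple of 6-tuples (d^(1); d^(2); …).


Interval decomposition of M: I[1,2]^2, I[1,3], I[3,6], I[4,6].
HN type (ℓ=5): μ^(1)=23; μ^(2)=16; μ^(3)=2; μ^(4)=-12; μ^(5)=-19

((0, 0, 1, 0, 0, 0); (0, 0, 0, 0, 2, 2); (0, 0, 1, 1, 0, 0); (3, 3, 0, 0, 0, 0); (0, 0, 0, 1, 0, 0))


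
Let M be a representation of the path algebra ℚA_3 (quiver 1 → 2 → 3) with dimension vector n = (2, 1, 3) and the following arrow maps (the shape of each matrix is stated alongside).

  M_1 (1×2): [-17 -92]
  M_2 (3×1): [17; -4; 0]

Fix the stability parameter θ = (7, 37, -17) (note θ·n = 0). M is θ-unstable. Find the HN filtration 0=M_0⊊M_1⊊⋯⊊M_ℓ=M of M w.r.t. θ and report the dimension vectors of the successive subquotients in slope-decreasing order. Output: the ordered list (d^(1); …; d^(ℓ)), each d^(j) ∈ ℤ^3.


Via rank(M_{q-1}∘⋯∘M_p): M ≅ I[1,1], I[1,3], I[3,3]^2.
μ_θ-semistable layers: μ^(1)=10; μ^(2)=7; μ^(3)=-17

((0, 1, 1); (2, 0, 0); (0, 0, 2))


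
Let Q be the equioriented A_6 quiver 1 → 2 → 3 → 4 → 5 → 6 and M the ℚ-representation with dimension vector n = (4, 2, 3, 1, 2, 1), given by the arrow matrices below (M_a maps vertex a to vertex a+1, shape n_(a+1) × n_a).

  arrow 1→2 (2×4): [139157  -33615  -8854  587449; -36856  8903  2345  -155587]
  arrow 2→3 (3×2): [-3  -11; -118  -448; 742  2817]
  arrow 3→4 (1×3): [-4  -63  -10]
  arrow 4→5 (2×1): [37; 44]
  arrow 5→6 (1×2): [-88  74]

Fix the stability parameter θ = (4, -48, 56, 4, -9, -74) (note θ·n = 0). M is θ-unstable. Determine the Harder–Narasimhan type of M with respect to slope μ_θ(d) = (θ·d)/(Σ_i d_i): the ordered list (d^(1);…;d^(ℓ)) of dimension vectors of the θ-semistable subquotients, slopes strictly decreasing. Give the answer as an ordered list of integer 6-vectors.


Barcode: M ≅ I[1,1]^2, I[1,3], I[1,5], I[3,3], I[5,6]. HN layers by μ_θ (5 steps, strictly decreasing):
  μ^(1)=56; μ^(2)=17; μ^(3)=4; μ^(4)=-22; μ^(5)=-83/2

((0, 0, 2, 0, 0, 0); (0, 0, 1, 1, 1, 0); (2, 0, 0, 0, 0, 0); (2, 2, 0, 0, 0, 0); (0, 0, 0, 0, 1, 1))


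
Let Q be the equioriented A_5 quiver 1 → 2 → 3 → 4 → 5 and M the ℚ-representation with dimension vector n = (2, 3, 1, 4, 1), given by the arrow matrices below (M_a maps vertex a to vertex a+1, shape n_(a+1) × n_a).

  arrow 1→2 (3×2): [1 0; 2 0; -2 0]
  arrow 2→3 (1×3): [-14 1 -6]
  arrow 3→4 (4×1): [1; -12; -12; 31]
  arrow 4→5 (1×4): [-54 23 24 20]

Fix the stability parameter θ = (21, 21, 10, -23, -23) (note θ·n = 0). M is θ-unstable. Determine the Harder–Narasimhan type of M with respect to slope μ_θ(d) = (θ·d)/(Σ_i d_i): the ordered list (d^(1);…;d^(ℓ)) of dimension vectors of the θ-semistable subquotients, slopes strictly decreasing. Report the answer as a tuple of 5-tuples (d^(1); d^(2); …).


Barcode: M ≅ I[1,1], I[1,2], I[2,2], I[2,5], I[4,4]^3. HN layers by μ_θ (3 steps, strictly decreasing):
  μ^(1)=21; μ^(2)=-15/4; μ^(3)=-23

((2, 2, 0, 0, 0); (0, 1, 1, 1, 1); (0, 0, 0, 3, 0))


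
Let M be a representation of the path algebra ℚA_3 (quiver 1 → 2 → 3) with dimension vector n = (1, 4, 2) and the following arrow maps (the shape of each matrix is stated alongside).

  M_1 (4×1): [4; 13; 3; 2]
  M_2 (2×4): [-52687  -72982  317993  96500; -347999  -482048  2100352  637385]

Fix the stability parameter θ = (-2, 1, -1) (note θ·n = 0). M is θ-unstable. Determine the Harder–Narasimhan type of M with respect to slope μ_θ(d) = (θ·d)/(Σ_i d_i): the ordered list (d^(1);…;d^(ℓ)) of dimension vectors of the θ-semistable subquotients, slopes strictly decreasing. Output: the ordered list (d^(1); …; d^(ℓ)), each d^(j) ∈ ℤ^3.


Barcode: M ≅ I[1,3], I[2,2]^2, I[2,3]. HN layers by μ_θ (3 steps, strictly decreasing):
  μ^(1)=1; μ^(2)=0; μ^(3)=-2

((0, 2, 0); (0, 2, 2); (1, 0, 0))


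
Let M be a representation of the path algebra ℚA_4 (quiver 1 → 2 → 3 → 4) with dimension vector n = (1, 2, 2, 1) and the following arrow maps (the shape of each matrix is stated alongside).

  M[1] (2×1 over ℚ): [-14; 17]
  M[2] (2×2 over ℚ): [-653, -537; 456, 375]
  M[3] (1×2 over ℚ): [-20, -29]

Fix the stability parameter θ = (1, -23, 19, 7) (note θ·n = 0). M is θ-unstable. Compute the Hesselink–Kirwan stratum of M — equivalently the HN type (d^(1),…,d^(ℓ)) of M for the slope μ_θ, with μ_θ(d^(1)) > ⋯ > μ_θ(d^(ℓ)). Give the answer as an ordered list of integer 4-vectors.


Barcode: M ≅ I[1,4], I[2,3]. HN layers by μ_θ (4 steps, strictly decreasing):
  μ^(1)=19; μ^(2)=13; μ^(3)=-11; μ^(4)=-23

((0, 0, 1, 0); (0, 0, 1, 1); (1, 1, 0, 0); (0, 1, 0, 0))


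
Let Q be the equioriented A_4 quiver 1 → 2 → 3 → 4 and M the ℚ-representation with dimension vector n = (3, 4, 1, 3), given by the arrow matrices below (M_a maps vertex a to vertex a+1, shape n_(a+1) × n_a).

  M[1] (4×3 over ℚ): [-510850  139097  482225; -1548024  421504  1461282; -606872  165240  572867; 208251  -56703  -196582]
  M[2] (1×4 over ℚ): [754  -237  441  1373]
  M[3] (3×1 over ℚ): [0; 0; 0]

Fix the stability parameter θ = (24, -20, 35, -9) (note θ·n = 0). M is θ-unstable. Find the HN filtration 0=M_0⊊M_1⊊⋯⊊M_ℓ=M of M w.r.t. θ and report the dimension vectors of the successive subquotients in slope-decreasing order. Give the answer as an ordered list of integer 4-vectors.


Barcode: M ≅ I[1,2]^2, I[1,3], I[2,2], I[4,4]^3. HN layers by μ_θ (4 steps, strictly decreasing):
  μ^(1)=35; μ^(2)=2; μ^(3)=-9; μ^(4)=-20

((0, 0, 1, 0); (3, 3, 0, 0); (0, 0, 0, 3); (0, 1, 0, 0))


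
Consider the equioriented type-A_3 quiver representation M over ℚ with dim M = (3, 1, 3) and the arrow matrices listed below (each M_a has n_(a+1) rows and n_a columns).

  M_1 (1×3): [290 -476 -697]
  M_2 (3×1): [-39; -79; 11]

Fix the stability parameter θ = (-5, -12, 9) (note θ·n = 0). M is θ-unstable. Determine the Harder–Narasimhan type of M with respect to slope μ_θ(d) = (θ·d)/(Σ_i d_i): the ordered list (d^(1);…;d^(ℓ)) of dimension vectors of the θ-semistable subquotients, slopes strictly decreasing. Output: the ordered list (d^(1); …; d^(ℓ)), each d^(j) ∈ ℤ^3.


Interval decomposition of M: I[1,1]^2, I[1,3], I[3,3]^2.
HN type (ℓ=3): μ^(1)=9; μ^(2)=-5; μ^(3)=-17/2

((0, 0, 3); (2, 0, 0); (1, 1, 0))


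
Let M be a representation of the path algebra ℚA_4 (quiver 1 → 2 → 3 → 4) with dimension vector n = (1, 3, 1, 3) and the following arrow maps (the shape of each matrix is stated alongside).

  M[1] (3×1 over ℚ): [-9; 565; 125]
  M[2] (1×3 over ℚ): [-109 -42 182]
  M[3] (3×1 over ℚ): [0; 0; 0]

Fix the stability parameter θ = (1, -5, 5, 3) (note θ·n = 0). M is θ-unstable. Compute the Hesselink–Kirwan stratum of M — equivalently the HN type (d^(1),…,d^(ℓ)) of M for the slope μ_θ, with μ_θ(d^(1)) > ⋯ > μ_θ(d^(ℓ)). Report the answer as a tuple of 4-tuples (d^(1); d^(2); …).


Via rank(M_{q-1}∘⋯∘M_p): M ≅ I[1,3], I[2,2]^2, I[4,4]^3.
μ_θ-semistable layers: μ^(1)=5; μ^(2)=3; μ^(3)=-2; μ^(4)=-5

((0, 0, 1, 0); (0, 0, 0, 3); (1, 1, 0, 0); (0, 2, 0, 0))


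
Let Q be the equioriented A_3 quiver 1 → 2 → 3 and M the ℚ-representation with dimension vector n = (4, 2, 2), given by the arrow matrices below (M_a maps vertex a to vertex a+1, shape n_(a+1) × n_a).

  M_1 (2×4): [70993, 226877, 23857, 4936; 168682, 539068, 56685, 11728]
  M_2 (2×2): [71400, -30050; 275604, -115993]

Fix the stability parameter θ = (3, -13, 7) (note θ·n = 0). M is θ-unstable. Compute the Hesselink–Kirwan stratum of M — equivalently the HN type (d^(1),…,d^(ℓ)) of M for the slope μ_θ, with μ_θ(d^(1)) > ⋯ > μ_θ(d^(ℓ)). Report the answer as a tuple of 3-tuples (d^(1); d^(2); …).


Via rank(M_{q-1}∘⋯∘M_p): M ≅ I[1,1]^2, I[1,2], I[1,3], I[3,3].
μ_θ-semistable layers: μ^(1)=7; μ^(2)=3; μ^(3)=-5

((0, 0, 2); (2, 0, 0); (2, 2, 0))


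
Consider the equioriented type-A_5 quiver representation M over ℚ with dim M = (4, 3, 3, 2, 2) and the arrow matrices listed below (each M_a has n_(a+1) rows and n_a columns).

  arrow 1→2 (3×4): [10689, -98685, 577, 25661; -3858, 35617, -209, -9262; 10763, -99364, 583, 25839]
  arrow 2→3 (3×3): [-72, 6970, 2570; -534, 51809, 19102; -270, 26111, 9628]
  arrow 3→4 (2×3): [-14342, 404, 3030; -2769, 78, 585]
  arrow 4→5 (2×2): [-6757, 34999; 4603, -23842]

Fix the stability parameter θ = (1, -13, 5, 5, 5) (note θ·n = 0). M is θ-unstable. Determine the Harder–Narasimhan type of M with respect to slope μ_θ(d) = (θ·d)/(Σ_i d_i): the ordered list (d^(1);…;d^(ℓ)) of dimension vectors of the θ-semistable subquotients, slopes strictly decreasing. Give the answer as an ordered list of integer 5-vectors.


Interval decomposition of M: I[1,1], I[1,2], I[1,3], I[1,5], I[3,3], I[4,5].
HN type (ℓ=3): μ^(1)=5; μ^(2)=1; μ^(3)=-6

((0, 0, 3, 2, 2); (1, 0, 0, 0, 0); (3, 3, 0, 0, 0))


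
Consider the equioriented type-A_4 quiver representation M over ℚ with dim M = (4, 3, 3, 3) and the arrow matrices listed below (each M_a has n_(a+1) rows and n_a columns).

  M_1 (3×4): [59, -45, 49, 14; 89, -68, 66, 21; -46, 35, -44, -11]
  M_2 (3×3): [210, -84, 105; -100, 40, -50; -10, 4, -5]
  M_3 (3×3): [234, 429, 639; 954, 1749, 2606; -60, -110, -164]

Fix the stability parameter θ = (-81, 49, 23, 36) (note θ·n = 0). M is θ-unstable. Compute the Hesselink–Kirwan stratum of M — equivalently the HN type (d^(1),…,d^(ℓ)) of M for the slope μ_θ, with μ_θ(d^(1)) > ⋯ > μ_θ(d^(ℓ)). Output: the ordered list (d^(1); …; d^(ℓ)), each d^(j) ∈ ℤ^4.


Via rank(M_{q-1}∘⋯∘M_p): M ≅ I[1,1], I[1,2]^2, I[1,4], I[3,3], I[3,4], I[4,4].
μ_θ-semistable layers: μ^(1)=49; μ^(2)=36; μ^(3)=23; μ^(4)=-81

((0, 2, 0, 0); (0, 1, 1, 3); (0, 0, 2, 0); (4, 0, 0, 0))


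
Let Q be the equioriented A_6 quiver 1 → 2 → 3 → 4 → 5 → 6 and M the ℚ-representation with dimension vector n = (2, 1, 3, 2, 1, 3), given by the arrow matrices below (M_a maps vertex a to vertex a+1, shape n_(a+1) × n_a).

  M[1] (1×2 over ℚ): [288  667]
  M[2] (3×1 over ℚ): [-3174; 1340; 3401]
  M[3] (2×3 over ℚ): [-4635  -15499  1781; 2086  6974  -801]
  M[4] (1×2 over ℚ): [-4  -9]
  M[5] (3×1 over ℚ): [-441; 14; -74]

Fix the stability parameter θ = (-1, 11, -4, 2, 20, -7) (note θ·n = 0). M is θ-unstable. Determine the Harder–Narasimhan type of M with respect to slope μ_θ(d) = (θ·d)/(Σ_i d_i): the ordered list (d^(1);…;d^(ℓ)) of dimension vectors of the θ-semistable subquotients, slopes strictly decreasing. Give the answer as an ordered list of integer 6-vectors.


Via rank(M_{q-1}∘⋯∘M_p): M ≅ I[1,1], I[1,6], I[3,3], I[3,4], I[6,6]^2.
μ_θ-semistable layers: μ^(1)=13/2; μ^(2)=3; μ^(3)=2; μ^(4)=-1; μ^(5)=-4; μ^(6)=-7

((0, 0, 0, 0, 1, 1); (0, 1, 1, 1, 0, 0); (0, 0, 0, 1, 0, 0); (2, 0, 0, 0, 0, 0); (0, 0, 2, 0, 0, 0); (0, 0, 0, 0, 0, 2))


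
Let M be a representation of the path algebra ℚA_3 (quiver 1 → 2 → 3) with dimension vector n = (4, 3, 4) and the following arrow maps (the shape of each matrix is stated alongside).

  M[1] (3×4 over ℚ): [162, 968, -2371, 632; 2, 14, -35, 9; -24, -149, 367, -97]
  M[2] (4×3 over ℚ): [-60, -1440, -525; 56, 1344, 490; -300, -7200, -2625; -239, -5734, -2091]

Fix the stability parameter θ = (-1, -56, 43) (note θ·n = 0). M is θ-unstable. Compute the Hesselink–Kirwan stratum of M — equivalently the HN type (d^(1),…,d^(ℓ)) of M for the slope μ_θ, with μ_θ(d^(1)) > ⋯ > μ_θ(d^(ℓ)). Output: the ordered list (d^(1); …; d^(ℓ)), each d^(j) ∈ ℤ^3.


Via rank(M_{q-1}∘⋯∘M_p): M ≅ I[1,1], I[1,2], I[1,3]^2, I[3,3]^2.
μ_θ-semistable layers: μ^(1)=43; μ^(2)=-1; μ^(3)=-57/2

((0, 0, 4); (1, 0, 0); (3, 3, 0))


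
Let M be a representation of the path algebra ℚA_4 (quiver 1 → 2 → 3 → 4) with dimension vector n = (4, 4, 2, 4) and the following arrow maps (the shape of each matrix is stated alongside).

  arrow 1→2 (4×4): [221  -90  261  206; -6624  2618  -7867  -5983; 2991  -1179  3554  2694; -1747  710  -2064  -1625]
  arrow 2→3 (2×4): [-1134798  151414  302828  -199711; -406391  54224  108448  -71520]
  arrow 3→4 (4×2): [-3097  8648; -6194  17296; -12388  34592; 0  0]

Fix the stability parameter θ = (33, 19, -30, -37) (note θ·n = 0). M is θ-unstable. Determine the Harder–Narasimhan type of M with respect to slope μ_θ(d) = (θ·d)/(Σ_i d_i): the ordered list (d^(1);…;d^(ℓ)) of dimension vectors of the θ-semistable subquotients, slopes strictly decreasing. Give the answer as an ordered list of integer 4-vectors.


Interval decomposition of M: I[1,1], I[1,2], I[1,3], I[1,4], I[2,2], I[4,4]^3.
HN type (ℓ=6): μ^(1)=33; μ^(2)=26; μ^(3)=19; μ^(4)=22/3; μ^(5)=-15/4; μ^(6)=-37

((1, 0, 0, 0); (1, 1, 0, 0); (0, 1, 0, 0); (1, 1, 1, 0); (1, 1, 1, 1); (0, 0, 0, 3))


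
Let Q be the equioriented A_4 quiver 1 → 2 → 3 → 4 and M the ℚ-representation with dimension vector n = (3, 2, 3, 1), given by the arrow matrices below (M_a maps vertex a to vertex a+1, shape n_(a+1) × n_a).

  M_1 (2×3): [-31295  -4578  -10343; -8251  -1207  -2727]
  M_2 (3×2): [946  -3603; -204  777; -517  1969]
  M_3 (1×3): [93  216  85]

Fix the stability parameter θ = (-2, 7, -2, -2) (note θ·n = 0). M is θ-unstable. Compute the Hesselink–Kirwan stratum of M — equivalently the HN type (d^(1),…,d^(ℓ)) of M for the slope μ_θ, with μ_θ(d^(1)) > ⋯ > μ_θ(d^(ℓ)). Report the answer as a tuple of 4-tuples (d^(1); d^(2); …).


Interval decomposition of M: I[1,1], I[1,3], I[1,4], I[3,3].
HN type (ℓ=3): μ^(1)=5/2; μ^(2)=1; μ^(3)=-2

((0, 1, 1, 0); (0, 1, 1, 1); (3, 0, 1, 0))


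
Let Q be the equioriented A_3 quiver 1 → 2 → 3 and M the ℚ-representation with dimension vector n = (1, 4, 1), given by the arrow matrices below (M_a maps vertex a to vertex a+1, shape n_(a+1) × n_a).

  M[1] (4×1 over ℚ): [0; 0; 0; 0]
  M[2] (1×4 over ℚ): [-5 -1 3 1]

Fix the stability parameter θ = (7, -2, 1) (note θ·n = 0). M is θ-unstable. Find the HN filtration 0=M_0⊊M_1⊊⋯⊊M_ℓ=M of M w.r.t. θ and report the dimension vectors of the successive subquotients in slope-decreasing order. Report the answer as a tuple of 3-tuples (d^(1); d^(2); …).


Via rank(M_{q-1}∘⋯∘M_p): M ≅ I[1,1], I[2,2]^3, I[2,3].
μ_θ-semistable layers: μ^(1)=7; μ^(2)=1; μ^(3)=-2

((1, 0, 0); (0, 0, 1); (0, 4, 0))


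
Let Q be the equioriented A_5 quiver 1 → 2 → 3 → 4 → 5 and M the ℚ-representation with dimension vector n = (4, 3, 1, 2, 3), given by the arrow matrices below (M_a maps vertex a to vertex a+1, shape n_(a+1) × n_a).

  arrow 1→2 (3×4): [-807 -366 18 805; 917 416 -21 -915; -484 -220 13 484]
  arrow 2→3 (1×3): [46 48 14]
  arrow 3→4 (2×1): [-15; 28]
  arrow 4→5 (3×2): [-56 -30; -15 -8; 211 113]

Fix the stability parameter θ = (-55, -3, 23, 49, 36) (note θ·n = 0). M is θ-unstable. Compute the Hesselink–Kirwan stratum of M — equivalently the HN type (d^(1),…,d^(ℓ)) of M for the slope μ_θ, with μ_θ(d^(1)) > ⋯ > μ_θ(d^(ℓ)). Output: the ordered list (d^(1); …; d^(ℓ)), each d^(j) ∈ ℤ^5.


Interval decomposition of M: I[1,1], I[1,2]^2, I[1,5], I[4,5], I[5,5].
HN type (ℓ=5): μ^(1)=85/2; μ^(2)=36; μ^(3)=23; μ^(4)=-3; μ^(5)=-55

((0, 0, 0, 2, 2); (0, 0, 0, 0, 1); (0, 0, 1, 0, 0); (0, 3, 0, 0, 0); (4, 0, 0, 0, 0))


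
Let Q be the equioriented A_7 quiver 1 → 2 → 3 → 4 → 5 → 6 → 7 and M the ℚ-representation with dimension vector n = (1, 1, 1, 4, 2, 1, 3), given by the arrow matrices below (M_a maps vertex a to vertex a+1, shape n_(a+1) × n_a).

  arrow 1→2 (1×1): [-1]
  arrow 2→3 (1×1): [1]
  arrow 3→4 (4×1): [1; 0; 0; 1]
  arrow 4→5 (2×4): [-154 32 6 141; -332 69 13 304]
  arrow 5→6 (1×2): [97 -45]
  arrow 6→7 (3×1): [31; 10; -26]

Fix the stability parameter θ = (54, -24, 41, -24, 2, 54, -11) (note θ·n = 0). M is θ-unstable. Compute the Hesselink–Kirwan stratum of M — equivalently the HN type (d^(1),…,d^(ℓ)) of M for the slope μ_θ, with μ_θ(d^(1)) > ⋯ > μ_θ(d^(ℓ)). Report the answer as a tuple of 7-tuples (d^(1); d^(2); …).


Via rank(M_{q-1}∘⋯∘M_p): M ≅ I[1,7], I[4,4]^2, I[4,5], I[7,7]^2.
μ_θ-semistable layers: μ^(1)=43/2; μ^(2)=49/5; μ^(3)=2; μ^(4)=-11; μ^(5)=-24

((0, 0, 0, 0, 0, 1, 1); (1, 1, 1, 1, 1, 0, 0); (0, 0, 0, 0, 1, 0, 0); (0, 0, 0, 0, 0, 0, 2); (0, 0, 0, 3, 0, 0, 0))


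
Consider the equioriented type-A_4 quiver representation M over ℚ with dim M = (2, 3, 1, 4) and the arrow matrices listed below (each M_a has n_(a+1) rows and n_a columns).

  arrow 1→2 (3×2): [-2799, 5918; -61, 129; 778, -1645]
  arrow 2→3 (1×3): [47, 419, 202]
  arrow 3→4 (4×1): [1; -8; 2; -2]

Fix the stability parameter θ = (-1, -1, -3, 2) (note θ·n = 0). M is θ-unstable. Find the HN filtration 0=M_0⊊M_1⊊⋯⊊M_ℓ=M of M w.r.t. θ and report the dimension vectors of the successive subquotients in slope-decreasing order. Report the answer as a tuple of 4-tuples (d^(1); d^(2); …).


Via rank(M_{q-1}∘⋯∘M_p): M ≅ I[1,2], I[1,4], I[2,2], I[4,4]^3.
μ_θ-semistable layers: μ^(1)=2; μ^(2)=-1; μ^(3)=-5/3

((0, 0, 0, 4); (1, 2, 0, 0); (1, 1, 1, 0))


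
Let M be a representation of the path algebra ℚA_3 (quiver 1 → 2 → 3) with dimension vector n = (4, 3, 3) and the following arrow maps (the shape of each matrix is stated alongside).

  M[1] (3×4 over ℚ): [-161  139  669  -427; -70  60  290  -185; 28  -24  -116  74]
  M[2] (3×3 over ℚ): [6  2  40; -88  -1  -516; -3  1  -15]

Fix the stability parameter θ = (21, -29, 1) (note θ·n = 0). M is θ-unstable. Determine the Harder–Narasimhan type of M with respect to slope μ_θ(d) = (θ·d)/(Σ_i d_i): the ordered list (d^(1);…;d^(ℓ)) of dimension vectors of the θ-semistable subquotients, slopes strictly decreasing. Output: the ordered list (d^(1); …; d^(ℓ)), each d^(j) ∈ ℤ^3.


Interval decomposition of M: I[1,1]^2, I[1,3]^2, I[2,3].
HN type (ℓ=4): μ^(1)=21; μ^(2)=1; μ^(3)=-4; μ^(4)=-29

((2, 0, 0); (0, 0, 3); (2, 2, 0); (0, 1, 0))


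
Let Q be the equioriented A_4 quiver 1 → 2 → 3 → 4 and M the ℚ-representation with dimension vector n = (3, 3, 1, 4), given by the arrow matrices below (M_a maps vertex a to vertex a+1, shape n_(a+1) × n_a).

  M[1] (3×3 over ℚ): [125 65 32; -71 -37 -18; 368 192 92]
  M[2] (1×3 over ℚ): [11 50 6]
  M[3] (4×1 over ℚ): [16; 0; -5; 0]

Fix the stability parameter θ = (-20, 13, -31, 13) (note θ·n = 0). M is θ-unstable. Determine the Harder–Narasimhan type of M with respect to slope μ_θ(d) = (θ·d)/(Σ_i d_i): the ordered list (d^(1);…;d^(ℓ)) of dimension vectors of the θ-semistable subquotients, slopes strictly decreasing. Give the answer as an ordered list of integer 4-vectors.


Barcode: M ≅ I[1,2]^2, I[1,4], I[4,4]^3. HN layers by μ_θ (3 steps, strictly decreasing):
  μ^(1)=13; μ^(2)=-9; μ^(3)=-20

((0, 2, 0, 4); (0, 1, 1, 0); (3, 0, 0, 0))


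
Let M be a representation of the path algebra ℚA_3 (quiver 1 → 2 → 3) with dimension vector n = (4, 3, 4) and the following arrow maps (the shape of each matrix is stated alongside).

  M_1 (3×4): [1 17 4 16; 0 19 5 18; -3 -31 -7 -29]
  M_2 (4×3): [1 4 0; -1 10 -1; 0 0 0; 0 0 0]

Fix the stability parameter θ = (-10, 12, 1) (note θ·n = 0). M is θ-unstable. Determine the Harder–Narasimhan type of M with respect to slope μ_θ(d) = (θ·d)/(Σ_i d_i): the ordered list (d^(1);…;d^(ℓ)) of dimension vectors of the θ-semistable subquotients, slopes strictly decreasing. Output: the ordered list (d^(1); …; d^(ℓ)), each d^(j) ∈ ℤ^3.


Barcode: M ≅ I[1,1], I[1,2], I[1,3]^2, I[3,3]^2. HN layers by μ_θ (4 steps, strictly decreasing):
  μ^(1)=12; μ^(2)=13/2; μ^(3)=1; μ^(4)=-10

((0, 1, 0); (0, 2, 2); (0, 0, 2); (4, 0, 0))


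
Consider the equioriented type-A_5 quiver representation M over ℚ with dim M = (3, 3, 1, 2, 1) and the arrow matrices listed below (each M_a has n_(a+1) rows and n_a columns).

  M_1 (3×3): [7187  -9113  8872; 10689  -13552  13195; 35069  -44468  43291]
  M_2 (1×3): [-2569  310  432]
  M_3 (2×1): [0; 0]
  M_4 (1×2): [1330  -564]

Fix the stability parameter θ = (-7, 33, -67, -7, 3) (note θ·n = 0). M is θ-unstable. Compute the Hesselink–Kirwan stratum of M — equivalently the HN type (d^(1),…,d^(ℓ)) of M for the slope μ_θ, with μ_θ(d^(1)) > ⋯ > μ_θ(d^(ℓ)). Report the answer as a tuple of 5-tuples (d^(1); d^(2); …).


Via rank(M_{q-1}∘⋯∘M_p): M ≅ I[1,1], I[1,2], I[1,3], I[2,2], I[4,4], I[4,5].
μ_θ-semistable layers: μ^(1)=33; μ^(2)=3; μ^(3)=-7; μ^(4)=-41/3

((0, 2, 0, 0, 0); (0, 0, 0, 0, 1); (2, 0, 0, 2, 0); (1, 1, 1, 0, 0))


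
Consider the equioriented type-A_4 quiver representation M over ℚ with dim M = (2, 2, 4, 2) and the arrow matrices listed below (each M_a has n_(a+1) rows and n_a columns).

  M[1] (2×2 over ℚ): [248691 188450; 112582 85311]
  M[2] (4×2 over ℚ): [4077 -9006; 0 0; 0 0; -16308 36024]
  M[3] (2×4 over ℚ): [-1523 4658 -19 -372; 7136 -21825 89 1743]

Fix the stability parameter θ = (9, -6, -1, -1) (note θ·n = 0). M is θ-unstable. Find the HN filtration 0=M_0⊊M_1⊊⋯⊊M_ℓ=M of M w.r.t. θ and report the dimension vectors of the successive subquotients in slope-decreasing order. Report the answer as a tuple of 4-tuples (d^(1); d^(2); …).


Interval decomposition of M: I[1,2], I[1,4], I[3,3]^2, I[3,4].
HN type (ℓ=3): μ^(1)=3/2; μ^(2)=1/4; μ^(3)=-1

((1, 1, 0, 0); (1, 1, 1, 1); (0, 0, 3, 1))


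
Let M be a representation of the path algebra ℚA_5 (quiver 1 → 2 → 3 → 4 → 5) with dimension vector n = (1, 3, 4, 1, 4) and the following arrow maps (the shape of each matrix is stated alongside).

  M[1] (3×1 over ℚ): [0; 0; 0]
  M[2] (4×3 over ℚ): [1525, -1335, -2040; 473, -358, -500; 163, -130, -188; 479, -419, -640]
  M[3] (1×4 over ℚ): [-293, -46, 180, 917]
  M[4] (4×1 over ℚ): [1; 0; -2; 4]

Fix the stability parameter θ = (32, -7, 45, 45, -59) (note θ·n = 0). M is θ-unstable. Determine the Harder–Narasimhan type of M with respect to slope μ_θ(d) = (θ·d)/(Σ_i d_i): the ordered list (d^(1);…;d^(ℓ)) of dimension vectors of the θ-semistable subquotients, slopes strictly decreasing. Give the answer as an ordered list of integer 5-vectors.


Via rank(M_{q-1}∘⋯∘M_p): M ≅ I[1,1], I[2,2], I[2,3]^2, I[3,3], I[3,5], I[5,5]^3.
μ_θ-semistable layers: μ^(1)=45; μ^(2)=32; μ^(3)=31/3; μ^(4)=-7; μ^(5)=-59

((0, 0, 3, 0, 0); (1, 0, 0, 0, 0); (0, 0, 1, 1, 1); (0, 3, 0, 0, 0); (0, 0, 0, 0, 3))


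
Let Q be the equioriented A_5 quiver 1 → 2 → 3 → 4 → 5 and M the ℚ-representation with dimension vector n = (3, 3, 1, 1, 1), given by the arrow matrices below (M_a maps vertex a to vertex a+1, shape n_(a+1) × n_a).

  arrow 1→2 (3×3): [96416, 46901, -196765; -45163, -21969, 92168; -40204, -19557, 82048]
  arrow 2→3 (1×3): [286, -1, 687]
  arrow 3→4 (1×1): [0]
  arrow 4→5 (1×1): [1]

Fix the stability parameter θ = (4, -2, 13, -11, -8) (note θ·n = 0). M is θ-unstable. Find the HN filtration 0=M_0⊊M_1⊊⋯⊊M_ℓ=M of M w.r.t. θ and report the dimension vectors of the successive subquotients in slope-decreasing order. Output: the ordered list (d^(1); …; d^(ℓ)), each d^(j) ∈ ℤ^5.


Via rank(M_{q-1}∘⋯∘M_p): M ≅ I[1,2]^2, I[1,3], I[4,5].
μ_θ-semistable layers: μ^(1)=13; μ^(2)=1; μ^(3)=-8; μ^(4)=-11

((0, 0, 1, 0, 0); (3, 3, 0, 0, 0); (0, 0, 0, 0, 1); (0, 0, 0, 1, 0))


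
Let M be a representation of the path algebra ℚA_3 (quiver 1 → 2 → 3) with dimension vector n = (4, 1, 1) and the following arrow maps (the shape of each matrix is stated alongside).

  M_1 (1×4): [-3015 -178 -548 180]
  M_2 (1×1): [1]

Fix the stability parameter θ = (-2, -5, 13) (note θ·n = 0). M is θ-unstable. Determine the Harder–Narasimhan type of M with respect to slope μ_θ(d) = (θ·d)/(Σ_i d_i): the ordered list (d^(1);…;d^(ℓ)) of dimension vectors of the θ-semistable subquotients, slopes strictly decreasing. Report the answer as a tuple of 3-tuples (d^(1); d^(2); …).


Via rank(M_{q-1}∘⋯∘M_p): M ≅ I[1,1]^3, I[1,3].
μ_θ-semistable layers: μ^(1)=13; μ^(2)=-2; μ^(3)=-7/2

((0, 0, 1); (3, 0, 0); (1, 1, 0))


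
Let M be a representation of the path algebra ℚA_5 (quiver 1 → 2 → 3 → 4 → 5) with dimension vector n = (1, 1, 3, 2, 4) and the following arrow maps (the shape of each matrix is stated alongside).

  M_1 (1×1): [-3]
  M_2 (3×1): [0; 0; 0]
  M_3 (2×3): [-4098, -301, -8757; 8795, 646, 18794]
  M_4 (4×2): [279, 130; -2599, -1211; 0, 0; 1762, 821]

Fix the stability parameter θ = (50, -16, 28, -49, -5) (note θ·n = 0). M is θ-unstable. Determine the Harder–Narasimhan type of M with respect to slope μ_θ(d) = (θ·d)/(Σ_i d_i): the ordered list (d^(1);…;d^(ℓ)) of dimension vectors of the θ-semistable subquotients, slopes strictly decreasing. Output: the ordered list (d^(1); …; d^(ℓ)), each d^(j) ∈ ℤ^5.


Via rank(M_{q-1}∘⋯∘M_p): M ≅ I[1,2], I[3,3], I[3,5]^2, I[5,5]^2.
μ_θ-semistable layers: μ^(1)=28; μ^(2)=17; μ^(3)=-5; μ^(4)=-21/2

((0, 0, 1, 0, 0); (1, 1, 0, 0, 0); (0, 0, 0, 0, 4); (0, 0, 2, 2, 0))


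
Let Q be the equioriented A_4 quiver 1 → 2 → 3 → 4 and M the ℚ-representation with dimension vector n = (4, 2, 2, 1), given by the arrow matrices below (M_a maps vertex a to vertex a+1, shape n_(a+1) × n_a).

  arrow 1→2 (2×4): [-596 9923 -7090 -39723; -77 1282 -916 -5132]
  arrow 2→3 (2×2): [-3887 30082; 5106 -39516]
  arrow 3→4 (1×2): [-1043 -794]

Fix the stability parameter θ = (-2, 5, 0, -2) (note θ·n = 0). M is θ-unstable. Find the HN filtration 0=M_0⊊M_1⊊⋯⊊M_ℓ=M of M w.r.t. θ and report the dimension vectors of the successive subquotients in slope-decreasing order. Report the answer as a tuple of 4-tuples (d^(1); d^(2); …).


Barcode: M ≅ I[1,1]^2, I[1,2], I[1,4], I[3,3]. HN layers by μ_θ (4 steps, strictly decreasing):
  μ^(1)=5; μ^(2)=1; μ^(3)=0; μ^(4)=-2

((0, 1, 0, 0); (0, 1, 1, 1); (0, 0, 1, 0); (4, 0, 0, 0))


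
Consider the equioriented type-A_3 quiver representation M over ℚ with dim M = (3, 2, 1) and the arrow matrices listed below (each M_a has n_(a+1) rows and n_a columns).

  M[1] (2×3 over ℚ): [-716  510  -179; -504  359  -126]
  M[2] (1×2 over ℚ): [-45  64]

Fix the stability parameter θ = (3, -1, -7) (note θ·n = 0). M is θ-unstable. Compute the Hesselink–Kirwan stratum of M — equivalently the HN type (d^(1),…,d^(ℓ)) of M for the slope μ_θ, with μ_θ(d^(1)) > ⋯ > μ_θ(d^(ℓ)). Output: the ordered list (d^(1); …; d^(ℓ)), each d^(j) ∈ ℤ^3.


Barcode: M ≅ I[1,1], I[1,2], I[1,3]. HN layers by μ_θ (3 steps, strictly decreasing):
  μ^(1)=3; μ^(2)=1; μ^(3)=-5/3

((1, 0, 0); (1, 1, 0); (1, 1, 1))


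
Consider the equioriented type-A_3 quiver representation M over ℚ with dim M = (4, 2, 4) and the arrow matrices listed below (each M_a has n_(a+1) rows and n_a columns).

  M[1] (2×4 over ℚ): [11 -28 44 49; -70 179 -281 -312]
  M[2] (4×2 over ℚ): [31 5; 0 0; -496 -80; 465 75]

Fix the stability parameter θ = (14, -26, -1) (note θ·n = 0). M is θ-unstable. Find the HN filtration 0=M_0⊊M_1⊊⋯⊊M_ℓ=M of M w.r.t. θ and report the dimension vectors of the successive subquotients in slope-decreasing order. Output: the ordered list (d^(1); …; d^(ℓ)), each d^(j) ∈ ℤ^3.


Interval decomposition of M: I[1,1]^2, I[1,2], I[1,3], I[3,3]^3.
HN type (ℓ=3): μ^(1)=14; μ^(2)=-1; μ^(3)=-6

((2, 0, 0); (0, 0, 4); (2, 2, 0))


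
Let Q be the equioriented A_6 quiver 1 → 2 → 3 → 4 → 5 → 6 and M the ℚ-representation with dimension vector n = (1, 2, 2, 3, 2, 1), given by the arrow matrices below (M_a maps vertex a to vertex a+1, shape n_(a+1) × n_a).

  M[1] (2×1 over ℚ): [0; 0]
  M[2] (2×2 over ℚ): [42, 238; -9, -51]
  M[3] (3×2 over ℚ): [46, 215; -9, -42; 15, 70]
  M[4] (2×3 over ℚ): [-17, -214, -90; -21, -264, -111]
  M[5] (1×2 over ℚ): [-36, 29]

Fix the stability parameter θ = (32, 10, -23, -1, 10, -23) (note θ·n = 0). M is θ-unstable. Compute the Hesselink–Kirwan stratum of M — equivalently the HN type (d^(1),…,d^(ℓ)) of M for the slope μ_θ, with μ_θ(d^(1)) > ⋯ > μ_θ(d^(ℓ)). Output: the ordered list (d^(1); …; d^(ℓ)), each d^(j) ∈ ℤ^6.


Interval decomposition of M: I[1,1], I[2,2], I[2,6], I[3,5], I[4,4].
HN type (ℓ=6): μ^(1)=32; μ^(2)=10; μ^(3)=-1; μ^(4)=-14/3; μ^(5)=-13/2; μ^(6)=-23

((1, 0, 0, 0, 0, 0); (0, 1, 0, 0, 1, 0); (0, 0, 0, 2, 0, 0); (0, 0, 0, 1, 1, 1); (0, 1, 1, 0, 0, 0); (0, 0, 1, 0, 0, 0))


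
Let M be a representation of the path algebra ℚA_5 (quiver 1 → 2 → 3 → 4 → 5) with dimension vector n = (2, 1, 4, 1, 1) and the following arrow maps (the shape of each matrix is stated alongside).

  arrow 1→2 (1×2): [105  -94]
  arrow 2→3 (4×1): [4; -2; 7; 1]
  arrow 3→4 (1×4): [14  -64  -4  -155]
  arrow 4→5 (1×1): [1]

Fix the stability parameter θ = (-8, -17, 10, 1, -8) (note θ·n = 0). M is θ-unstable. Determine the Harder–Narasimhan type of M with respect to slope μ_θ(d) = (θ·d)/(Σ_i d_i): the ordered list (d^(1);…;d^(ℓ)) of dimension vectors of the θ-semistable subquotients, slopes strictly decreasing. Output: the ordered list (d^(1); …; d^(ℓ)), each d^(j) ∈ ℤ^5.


Via rank(M_{q-1}∘⋯∘M_p): M ≅ I[1,1], I[1,5], I[3,3]^3.
μ_θ-semistable layers: μ^(1)=10; μ^(2)=1; μ^(3)=-8; μ^(4)=-25/2

((0, 0, 3, 0, 0); (0, 0, 1, 1, 1); (1, 0, 0, 0, 0); (1, 1, 0, 0, 0))


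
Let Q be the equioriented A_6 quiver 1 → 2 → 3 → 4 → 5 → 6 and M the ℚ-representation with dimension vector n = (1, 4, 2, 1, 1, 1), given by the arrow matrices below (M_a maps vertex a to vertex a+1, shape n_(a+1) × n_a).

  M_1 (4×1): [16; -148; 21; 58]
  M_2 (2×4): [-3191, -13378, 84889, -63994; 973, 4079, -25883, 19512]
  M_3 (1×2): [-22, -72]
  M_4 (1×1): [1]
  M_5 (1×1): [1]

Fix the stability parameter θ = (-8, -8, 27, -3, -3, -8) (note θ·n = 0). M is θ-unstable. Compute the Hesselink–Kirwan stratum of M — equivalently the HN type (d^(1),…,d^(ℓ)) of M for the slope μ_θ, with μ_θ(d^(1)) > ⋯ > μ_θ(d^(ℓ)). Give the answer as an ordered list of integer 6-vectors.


Barcode: M ≅ I[1,6], I[2,2]^2, I[2,3]. HN layers by μ_θ (3 steps, strictly decreasing):
  μ^(1)=27; μ^(2)=13/4; μ^(3)=-8

((0, 0, 1, 0, 0, 0); (0, 0, 1, 1, 1, 1); (1, 4, 0, 0, 0, 0))


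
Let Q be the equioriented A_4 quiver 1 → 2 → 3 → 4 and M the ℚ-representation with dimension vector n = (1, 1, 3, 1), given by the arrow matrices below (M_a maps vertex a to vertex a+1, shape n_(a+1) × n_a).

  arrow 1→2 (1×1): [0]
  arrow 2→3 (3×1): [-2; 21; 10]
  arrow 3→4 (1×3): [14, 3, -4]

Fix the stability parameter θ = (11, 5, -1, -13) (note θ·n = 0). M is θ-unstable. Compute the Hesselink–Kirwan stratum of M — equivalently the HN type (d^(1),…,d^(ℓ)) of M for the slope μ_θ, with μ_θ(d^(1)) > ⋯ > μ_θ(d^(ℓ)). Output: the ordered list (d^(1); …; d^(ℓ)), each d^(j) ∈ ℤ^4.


Via rank(M_{q-1}∘⋯∘M_p): M ≅ I[1,1], I[2,4], I[3,3]^2.
μ_θ-semistable layers: μ^(1)=11; μ^(2)=-1; μ^(3)=-3

((1, 0, 0, 0); (0, 0, 2, 0); (0, 1, 1, 1))


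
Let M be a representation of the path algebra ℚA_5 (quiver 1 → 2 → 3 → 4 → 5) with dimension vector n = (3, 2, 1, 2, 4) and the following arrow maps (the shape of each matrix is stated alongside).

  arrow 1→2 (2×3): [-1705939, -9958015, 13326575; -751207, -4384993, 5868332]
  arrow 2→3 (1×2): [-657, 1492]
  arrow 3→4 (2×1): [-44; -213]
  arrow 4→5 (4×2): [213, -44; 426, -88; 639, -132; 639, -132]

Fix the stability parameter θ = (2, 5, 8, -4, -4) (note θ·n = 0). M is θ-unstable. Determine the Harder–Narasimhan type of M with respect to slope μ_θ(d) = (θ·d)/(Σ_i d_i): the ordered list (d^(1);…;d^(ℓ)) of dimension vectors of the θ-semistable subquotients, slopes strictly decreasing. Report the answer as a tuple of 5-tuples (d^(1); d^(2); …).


Barcode: M ≅ I[1,1], I[1,2], I[1,4], I[4,5], I[5,5]^3. HN layers by μ_θ (4 steps, strictly decreasing):
  μ^(1)=5; μ^(2)=3; μ^(3)=2; μ^(4)=-4

((0, 1, 0, 0, 0); (0, 1, 1, 1, 0); (3, 0, 0, 0, 0); (0, 0, 0, 1, 4))


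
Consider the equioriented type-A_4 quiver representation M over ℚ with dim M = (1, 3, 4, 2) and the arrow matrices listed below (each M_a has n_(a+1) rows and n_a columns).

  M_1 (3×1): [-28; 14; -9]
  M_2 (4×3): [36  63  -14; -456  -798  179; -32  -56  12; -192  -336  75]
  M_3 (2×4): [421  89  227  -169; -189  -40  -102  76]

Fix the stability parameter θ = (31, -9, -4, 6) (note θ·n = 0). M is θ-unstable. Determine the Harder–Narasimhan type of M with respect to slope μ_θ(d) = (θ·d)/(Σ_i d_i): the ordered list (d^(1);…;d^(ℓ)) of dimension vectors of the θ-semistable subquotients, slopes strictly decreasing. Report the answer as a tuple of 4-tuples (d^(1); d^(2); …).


Interval decomposition of M: I[1,4], I[2,2], I[2,4], I[3,3]^2.
HN type (ℓ=3): μ^(1)=6; μ^(2)=-4; μ^(3)=-9

((1, 1, 1, 2); (0, 0, 3, 0); (0, 2, 0, 0))


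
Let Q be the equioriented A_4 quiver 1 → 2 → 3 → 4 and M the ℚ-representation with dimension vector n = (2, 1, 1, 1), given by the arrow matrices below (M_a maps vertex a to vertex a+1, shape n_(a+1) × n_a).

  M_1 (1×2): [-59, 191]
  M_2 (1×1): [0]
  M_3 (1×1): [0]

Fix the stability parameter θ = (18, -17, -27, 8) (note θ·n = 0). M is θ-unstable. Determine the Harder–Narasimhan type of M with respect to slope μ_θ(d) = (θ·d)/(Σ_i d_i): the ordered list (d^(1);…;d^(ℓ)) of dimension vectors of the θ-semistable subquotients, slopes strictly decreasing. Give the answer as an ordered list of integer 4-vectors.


Via rank(M_{q-1}∘⋯∘M_p): M ≅ I[1,1], I[1,2], I[3,3], I[4,4].
μ_θ-semistable layers: μ^(1)=18; μ^(2)=8; μ^(3)=1/2; μ^(4)=-27

((1, 0, 0, 0); (0, 0, 0, 1); (1, 1, 0, 0); (0, 0, 1, 0))


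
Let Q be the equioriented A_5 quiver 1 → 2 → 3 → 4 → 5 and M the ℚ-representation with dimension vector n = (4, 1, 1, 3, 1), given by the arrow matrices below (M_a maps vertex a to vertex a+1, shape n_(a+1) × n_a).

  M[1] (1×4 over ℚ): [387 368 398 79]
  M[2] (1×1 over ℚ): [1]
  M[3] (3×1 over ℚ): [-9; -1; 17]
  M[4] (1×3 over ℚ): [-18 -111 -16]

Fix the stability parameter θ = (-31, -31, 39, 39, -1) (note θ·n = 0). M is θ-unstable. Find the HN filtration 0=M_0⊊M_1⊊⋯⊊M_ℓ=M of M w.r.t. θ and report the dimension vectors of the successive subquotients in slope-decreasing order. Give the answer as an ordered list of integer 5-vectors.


Via rank(M_{q-1}∘⋯∘M_p): M ≅ I[1,1]^3, I[1,5], I[4,4]^2.
μ_θ-semistable layers: μ^(1)=39; μ^(2)=77/3; μ^(3)=-31

((0, 0, 0, 2, 0); (0, 0, 1, 1, 1); (4, 1, 0, 0, 0))
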